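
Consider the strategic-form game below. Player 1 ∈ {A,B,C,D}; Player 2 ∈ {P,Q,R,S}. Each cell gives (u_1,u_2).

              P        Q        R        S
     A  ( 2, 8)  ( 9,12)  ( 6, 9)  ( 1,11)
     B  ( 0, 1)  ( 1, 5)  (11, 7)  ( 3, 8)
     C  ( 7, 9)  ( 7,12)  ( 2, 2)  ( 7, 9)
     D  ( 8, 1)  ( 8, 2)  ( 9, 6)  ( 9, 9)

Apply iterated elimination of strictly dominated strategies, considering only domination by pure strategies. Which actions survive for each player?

Survivors P1:{A,D} P2:{Q,S}

P1 drop C (D beats it: P:8>7 Q:8>7 R:9>2 S:9>7)
P2 drop P (Q beats it: A:12>8 B:5>1 D:2>1)
P2 drop R (S beats it: A:11>9 B:8>7 D:9>6)
P1 drop B (D beats it: Q:8>1 S:9>3)
P1→{A,D} P2→{Q,S}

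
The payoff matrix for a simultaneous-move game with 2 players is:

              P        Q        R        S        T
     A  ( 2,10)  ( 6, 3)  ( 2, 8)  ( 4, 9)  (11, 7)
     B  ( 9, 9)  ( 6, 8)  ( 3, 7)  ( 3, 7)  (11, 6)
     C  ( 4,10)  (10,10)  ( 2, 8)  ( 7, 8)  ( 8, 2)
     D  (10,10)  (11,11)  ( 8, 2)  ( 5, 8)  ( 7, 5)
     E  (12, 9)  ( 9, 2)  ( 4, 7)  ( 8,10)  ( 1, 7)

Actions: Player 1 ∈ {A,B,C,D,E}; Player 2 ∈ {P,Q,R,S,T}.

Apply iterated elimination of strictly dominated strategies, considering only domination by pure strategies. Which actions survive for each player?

IESDS → P1:{C,D,E} P2:{P,Q,S}

P2 drop R (P beats it: A:10>8 B:9>7 C:10>8 D:10>2 E:9>7)
P2 drop T (P beats it: A:10>7 B:9>6 C:10>2 D:10>5 E:9>7)
P1 drop A (C beats it: P:4>2 Q:10>6 S:7>4)
P1 drop B (D beats it: P:10>9 Q:11>6 S:5>3)
P1→{C,D,E} P2→{P,Q,S}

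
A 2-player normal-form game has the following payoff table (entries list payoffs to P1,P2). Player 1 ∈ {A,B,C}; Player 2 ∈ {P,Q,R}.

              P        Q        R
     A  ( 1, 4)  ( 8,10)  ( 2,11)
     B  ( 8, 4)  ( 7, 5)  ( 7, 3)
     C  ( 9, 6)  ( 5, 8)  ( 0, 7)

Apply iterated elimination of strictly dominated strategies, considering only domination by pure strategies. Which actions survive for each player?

P2 drop P (Q beats it: A:10>4 B:5>4 C:8>6)
P1 drop C (A beats it: Q:8>5 R:2>0)
P1→{A,B} P2→{Q,R}

Survivors P1:{A,B} P2:{Q,R}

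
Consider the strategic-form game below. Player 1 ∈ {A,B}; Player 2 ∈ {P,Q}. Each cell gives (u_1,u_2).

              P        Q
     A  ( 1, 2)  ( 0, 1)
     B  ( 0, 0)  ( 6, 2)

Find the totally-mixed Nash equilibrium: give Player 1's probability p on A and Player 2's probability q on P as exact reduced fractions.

p=2/3, q=6/7

P1 indiff ⇒ q·1+(1-q)·0 = q·0+(1-q)·6 ⇒ q(1) = (1-q)(6) ⇒ q = 6/7
P2 indiff ⇒ p·2+(1-p)·0 = p·1+(1-p)·2 ⇒ p(1) = (1-p)(2) ⇒ p = 2/3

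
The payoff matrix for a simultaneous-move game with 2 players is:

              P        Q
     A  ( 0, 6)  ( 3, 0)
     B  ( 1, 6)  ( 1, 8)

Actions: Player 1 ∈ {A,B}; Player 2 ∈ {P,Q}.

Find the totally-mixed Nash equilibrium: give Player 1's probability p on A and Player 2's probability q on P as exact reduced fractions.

P1 indiff ⇒ q·0+(1-q)·3 = q·1+(1-q)·1 ⇒ q(-1) = (1-q)(-2) ⇒ q = 2/3
P2 indiff ⇒ p·6+(1-p)·6 = p·0+(1-p)·8 ⇒ p(6) = (1-p)(2) ⇒ p = 1/4

p=1/4, q=2/3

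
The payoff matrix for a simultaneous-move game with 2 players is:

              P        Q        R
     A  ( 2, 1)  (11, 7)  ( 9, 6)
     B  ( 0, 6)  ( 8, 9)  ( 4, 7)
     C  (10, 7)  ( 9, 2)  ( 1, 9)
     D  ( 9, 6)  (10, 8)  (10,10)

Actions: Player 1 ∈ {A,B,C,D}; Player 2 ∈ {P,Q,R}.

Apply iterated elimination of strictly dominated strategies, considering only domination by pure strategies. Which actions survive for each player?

P1 drop B (A beats it: P:2>0 Q:11>8 R:9>4)
P2 drop P (R beats it: A:6>1 C:9>7 D:10>6)
P1 drop C (A beats it: Q:11>9 R:9>1)
P1→{A,D} P2→{Q,R}

Remaining: P1:{A,D} P2:{Q,R}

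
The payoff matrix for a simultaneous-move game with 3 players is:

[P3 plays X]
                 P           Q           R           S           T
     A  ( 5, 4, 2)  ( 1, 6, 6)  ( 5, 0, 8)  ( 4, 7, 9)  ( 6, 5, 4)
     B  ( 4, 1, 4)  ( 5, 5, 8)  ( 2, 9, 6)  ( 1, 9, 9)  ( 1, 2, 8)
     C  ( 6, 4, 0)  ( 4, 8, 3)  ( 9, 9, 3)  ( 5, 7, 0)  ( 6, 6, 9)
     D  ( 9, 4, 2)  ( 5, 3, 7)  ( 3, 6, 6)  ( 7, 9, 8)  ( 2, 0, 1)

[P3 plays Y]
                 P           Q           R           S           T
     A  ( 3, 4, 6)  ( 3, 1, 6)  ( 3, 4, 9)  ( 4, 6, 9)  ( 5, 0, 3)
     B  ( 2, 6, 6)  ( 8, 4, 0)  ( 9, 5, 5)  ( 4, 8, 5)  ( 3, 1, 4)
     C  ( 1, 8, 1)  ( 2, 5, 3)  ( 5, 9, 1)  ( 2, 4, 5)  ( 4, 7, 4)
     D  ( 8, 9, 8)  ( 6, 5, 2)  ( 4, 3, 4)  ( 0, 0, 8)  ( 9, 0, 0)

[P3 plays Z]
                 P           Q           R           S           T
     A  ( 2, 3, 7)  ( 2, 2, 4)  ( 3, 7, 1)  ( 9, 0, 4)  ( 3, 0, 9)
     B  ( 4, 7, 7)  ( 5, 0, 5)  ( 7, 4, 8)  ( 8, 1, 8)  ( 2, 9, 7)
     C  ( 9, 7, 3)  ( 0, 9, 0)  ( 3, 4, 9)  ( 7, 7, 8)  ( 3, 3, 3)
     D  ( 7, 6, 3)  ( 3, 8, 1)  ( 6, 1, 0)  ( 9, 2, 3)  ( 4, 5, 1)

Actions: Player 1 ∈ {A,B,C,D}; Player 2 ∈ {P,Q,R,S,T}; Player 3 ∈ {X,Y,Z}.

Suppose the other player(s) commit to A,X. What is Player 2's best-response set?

u_2(P vs A,X) = 4
u_2(Q vs A,X) = 6
u_2(R vs A,X) = 0
u_2(S vs A,X) = 7
u_2(T vs A,X) = 5
max payoff 7 at {S}

P2 best: {S}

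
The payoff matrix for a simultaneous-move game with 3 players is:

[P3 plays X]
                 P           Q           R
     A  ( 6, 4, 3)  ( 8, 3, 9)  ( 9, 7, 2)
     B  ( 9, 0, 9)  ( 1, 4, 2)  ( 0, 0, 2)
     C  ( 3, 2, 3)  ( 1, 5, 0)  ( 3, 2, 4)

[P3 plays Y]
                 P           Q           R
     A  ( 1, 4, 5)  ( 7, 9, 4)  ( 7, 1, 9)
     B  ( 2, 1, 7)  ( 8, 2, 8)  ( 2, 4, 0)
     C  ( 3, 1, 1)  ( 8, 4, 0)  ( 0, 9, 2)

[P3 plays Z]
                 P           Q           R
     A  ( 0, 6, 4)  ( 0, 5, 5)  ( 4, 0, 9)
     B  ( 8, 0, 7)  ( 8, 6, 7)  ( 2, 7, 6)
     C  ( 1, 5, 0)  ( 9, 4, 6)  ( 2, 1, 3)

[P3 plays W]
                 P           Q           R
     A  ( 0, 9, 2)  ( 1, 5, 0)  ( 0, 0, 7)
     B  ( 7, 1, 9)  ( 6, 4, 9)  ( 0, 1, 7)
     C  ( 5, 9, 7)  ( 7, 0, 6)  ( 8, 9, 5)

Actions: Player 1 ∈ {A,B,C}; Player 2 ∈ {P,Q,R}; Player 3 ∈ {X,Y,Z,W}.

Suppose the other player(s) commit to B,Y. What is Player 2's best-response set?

u_2(P vs B,Y) = 1
u_2(Q vs B,Y) = 2
u_2(R vs B,Y) = 4
max payoff 4 at {R}

P2 best: {R}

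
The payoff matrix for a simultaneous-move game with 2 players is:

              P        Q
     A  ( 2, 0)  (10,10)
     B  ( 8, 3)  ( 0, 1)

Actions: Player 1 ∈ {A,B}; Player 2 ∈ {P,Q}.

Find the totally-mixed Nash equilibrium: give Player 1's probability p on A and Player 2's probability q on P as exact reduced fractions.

P1 indiff ⇒ q·2+(1-q)·10 = q·8+(1-q)·0 ⇒ q(-6) = (1-q)(-10) ⇒ q = 5/8
P2 indiff ⇒ p·0+(1-p)·3 = p·10+(1-p)·1 ⇒ p(-10) = (1-p)(-2) ⇒ p = 1/6

p=1/6, q=5/8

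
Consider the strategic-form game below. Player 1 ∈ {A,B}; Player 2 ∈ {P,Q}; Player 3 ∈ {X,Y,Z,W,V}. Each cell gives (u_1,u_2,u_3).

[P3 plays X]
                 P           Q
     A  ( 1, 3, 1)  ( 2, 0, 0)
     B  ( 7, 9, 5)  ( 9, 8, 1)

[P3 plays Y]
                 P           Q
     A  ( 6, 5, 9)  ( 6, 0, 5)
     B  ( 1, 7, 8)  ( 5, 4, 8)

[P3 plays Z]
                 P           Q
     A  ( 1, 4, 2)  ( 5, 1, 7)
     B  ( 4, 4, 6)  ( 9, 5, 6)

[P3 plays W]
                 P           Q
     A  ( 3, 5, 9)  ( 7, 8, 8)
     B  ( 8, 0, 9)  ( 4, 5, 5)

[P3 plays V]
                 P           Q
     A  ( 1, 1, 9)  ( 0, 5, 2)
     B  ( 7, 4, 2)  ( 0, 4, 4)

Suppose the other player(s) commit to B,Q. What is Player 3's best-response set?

argmax u_3 = {Y}

u_3(X vs B,Q) = 1
u_3(Y vs B,Q) = 8
u_3(Z vs B,Q) = 6
u_3(W vs B,Q) = 5
u_3(V vs B,Q) = 4
max payoff 8 at {Y}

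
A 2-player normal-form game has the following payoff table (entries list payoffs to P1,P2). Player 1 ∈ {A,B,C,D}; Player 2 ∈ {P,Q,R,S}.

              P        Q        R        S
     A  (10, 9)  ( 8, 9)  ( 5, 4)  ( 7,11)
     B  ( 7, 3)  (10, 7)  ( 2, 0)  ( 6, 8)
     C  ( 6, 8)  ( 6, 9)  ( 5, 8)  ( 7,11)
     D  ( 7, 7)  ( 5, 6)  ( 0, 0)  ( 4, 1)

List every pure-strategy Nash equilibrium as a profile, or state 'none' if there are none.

NE set: (A,S), (C,S)

(A,P): not NE [P2→S gives 11>9]
(A,Q): not NE [P1→B gives 10>8; P2→S gives 11>9]
(A,R): not NE [P2→S gives 11>4]
(A,S): NE
(B,P): not NE [P1→A gives 10>7; P2→S gives 8>3]
(B,Q): not NE [P2→S gives 8>7]
(B,R): not NE [P1→C gives 5>2; P2→S gives 8>0]
(B,S): not NE [P1→C gives 7>6]
(C,P): not NE [P1→A gives 10>6; P2→S gives 11>8]
(C,Q): not NE [P1→B gives 10>6; P2→S gives 11>9]
(C,R): not NE [P2→S gives 11>8]
(C,S): NE
(D,P): not NE [P1→A gives 10>7]
(D,Q): not NE [P1→B gives 10>5; P2→P gives 7>6]
(D,R): not NE [P1→C gives 5>0; P2→P gives 7>0]
(D,S): not NE [P1→C gives 7>4; P2→P gives 7>1]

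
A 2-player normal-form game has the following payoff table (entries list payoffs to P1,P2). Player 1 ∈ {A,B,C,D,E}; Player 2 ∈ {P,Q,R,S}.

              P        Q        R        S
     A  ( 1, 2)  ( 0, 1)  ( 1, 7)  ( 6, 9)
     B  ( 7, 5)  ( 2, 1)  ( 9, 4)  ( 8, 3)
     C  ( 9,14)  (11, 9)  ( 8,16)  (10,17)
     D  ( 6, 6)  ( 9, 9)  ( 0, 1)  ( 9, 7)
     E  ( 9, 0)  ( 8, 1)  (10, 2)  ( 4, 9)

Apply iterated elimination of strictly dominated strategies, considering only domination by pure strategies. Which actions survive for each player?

Survivors P1:{B,C,E} P2:{P,R,S}

P1 drop A (B beats it: P:7>1 Q:2>0 R:9>1 S:8>6)
P1 drop D (C beats it: P:9>6 Q:11>9 R:8>0 S:10>9)
P2 drop Q (R beats it: B:4>1 C:16>9 E:2>1)
P1→{B,C,E} P2→{P,R,S}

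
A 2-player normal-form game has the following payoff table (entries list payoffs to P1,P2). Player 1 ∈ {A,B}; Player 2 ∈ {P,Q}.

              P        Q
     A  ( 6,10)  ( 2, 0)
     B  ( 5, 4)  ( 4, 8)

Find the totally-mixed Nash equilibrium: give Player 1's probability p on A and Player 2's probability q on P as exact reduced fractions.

p=2/7, q=2/3

P1 indiff ⇒ q·6+(1-q)·2 = q·5+(1-q)·4 ⇒ q(1) = (1-q)(2) ⇒ q = 2/3
P2 indiff ⇒ p·10+(1-p)·4 = p·0+(1-p)·8 ⇒ p(10) = (1-p)(4) ⇒ p = 2/7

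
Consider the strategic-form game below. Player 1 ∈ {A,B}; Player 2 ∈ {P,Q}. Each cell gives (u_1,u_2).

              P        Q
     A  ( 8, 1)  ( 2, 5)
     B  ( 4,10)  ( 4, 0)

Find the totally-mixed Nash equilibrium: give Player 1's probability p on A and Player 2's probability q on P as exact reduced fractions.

P1 indiff ⇒ q·8+(1-q)·2 = q·4+(1-q)·4 ⇒ q(4) = (1-q)(2) ⇒ q = 1/3
P2 indiff ⇒ p·1+(1-p)·10 = p·5+(1-p)·0 ⇒ p(-4) = (1-p)(-10) ⇒ p = 5/7

P1 mixes 5/7 on A; P2 mixes 1/3 on P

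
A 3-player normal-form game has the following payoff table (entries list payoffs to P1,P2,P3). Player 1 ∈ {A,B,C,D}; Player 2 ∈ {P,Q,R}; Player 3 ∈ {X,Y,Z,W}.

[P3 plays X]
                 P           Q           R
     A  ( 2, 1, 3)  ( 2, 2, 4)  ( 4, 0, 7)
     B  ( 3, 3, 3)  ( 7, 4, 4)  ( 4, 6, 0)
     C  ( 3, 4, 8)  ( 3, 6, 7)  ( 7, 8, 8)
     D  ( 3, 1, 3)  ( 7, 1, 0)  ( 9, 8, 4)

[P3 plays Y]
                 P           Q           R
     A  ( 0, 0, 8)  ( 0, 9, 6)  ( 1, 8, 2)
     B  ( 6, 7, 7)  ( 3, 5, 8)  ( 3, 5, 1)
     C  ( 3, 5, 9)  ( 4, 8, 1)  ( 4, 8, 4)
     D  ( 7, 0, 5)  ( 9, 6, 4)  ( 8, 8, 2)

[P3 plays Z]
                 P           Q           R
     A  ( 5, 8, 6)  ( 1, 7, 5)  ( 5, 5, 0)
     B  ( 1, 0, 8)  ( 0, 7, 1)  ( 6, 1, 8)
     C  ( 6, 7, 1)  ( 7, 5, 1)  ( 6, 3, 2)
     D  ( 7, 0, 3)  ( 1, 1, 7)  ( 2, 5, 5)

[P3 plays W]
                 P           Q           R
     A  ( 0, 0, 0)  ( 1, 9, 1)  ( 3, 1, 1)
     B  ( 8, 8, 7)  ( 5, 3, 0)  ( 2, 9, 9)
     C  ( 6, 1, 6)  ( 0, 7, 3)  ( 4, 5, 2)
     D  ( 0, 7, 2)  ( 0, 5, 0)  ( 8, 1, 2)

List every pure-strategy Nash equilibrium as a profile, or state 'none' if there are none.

(A,P,X): not NE [P1→D gives 3>2; P2→Q gives 2>1; P3→Y gives 8>3]
(A,P,Y): not NE [P1→D gives 7>0; P2→Q gives 9>0]
(A,P,Z): not NE [P1→D gives 7>5; P3→Y gives 8>6]
(A,P,W): not NE [P1→B gives 8>0; P2→Q gives 9>0; P3→Y gives 8>0]
(A,Q,X): not NE [P1→D gives 7>2; P3→Y gives 6>4]
(A,Q,Y): not NE [P1→D gives 9>0]
(A,Q,Z): not NE [P1→C gives 7>1; P2→P gives 8>7; P3→Y gives 6>5]
(A,Q,W): not NE [P1→B gives 5>1; P3→Y gives 6>1]
(A,R,X): not NE [P1→D gives 9>4; P2→Q gives 2>0]
(A,R,Y): not NE [P1→D gives 8>1; P2→Q gives 9>8; P3→X gives 7>2]
(A,R,Z): not NE [P1→C gives 6>5; P2→P gives 8>5; P3→X gives 7>0]
(A,R,W): not NE [P1→D gives 8>3; P2→Q gives 9>1; P3→X gives 7>1]
(B,P,X): not NE [P2→R gives 6>3; P3→Z gives 8>3]
(B,P,Y): not NE [P1→D gives 7>6; P3→Z gives 8>7]
(B,P,Z): not NE [P1→D gives 7>1; P2→Q gives 7>0]
(B,P,W): not NE [P2→R gives 9>8; P3→Z gives 8>7]
(B,Q,X): not NE [P2→R gives 6>4; P3→Y gives 8>4]
(B,Q,Y): not NE [P1→D gives 9>3; P2→P gives 7>5]
(B,Q,Z): not NE [P1→C gives 7>0; P3→Y gives 8>1]
(B,Q,W): not NE [P2→R gives 9>3; P3→Y gives 8>0]
(B,R,X): not NE [P1→D gives 9>4; P3→W gives 9>0]
(B,R,Y): not NE [P1→D gives 8>3; P2→P gives 7>5; P3→W gives 9>1]
(B,R,Z): not NE [P2→Q gives 7>1; P3→W gives 9>8]
(B,R,W): not NE [P1→D gives 8>2]
(C,P,X): not NE [P2→R gives 8>4; P3→Y gives 9>8]
(C,P,Y): not NE [P1→D gives 7>3; P2→R gives 8>5]
(C,P,Z): not NE [P1→D gives 7>6; P3→Y gives 9>1]
(C,P,W): not NE [P1→B gives 8>6; P2→Q gives 7>1; P3→Y gives 9>6]
(C,Q,X): not NE [P1→D gives 7>3; P2→R gives 8>6]
(C,Q,Y): not NE [P1→D gives 9>4; P3→X gives 7>1]
(C,Q,Z): not NE [P2→P gives 7>5; P3→X gives 7>1]
(C,Q,W): not NE [P1→B gives 5>0; P3→X gives 7>3]
(C,R,X): not NE [P1→D gives 9>7]
(C,R,Y): not NE [P1→D gives 8>4; P3→X gives 8>4]
(C,R,Z): not NE [P2→P gives 7>3; P3→X gives 8>2]
(C,R,W): not NE [P1→D gives 8>4; P2→Q gives 7>5; P3→X gives 8>2]
(D,P,X): not NE [P2→R gives 8>1; P3→Y gives 5>3]
(D,P,Y): not NE [P2→R gives 8>0]
(D,P,Z): not NE [P2→R gives 5>0; P3→Y gives 5>3]
(D,P,W): not NE [P1→B gives 8>0; P3→Y gives 5>2]
(D,Q,X): not NE [P2→R gives 8>1; P3→Z gives 7>0]
(D,Q,Y): not NE [P2→R gives 8>6; P3→Z gives 7>4]
(D,Q,Z): not NE [P1→C gives 7>1; P2→R gives 5>1]
(D,Q,W): not NE [P1→B gives 5>0; P2→P gives 7>5; P3→Z gives 7>0]
(D,R,X): not NE [P3→Z gives 5>4]
(D,R,Y): not NE [P3→Z gives 5>2]
(D,R,Z): not NE [P1→C gives 6>2]
(D,R,W): not NE [P2→P gives 7>1; P3→Z gives 5>2]

No pure NE.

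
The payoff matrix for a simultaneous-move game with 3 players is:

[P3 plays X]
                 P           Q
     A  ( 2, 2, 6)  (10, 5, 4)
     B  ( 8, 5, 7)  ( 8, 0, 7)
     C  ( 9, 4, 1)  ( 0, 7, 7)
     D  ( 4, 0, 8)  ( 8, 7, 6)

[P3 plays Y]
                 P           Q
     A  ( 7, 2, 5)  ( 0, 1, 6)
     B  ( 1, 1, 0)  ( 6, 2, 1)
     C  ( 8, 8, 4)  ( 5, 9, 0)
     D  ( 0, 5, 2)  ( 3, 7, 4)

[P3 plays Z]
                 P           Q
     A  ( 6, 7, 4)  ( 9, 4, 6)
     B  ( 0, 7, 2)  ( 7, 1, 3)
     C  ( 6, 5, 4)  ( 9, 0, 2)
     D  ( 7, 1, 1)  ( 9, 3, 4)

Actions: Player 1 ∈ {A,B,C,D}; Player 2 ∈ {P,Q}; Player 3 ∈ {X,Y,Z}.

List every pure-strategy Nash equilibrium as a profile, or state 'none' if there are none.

(A,P,X): not NE [P1→C gives 9>2; P2→Q gives 5>2]
(A,P,Y): not NE [P1→C gives 8>7; P3→X gives 6>5]
(A,P,Z): not NE [P1→D gives 7>6; P3→X gives 6>4]
(A,Q,X): not NE [P3→Z gives 6>4]
(A,Q,Y): not NE [P1→B gives 6>0; P2→P gives 2>1]
(A,Q,Z): not NE [P2→P gives 7>4]
(B,P,X): not NE [P1→C gives 9>8]
(B,P,Y): not NE [P1→C gives 8>1; P2→Q gives 2>1; P3→X gives 7>0]
(B,P,Z): not NE [P1→D gives 7>0; P3→X gives 7>2]
(B,Q,X): not NE [P1→A gives 10>8; P2→P gives 5>0]
(B,Q,Y): not NE [P3→X gives 7>1]
(B,Q,Z): not NE [P1→D gives 9>7; P2→P gives 7>1; P3→X gives 7>3]
(C,P,X): not NE [P2→Q gives 7>4; P3→Z gives 4>1]
(C,P,Y): not NE [P2→Q gives 9>8]
(C,P,Z): not NE [P1→D gives 7>6]
(C,Q,X): not NE [P1→A gives 10>0]
(C,Q,Y): not NE [P1→B gives 6>5; P3→X gives 7>0]
(C,Q,Z): not NE [P2→P gives 5>0; P3→X gives 7>2]
(D,P,X): not NE [P1→C gives 9>4; P2→Q gives 7>0]
(D,P,Y): not NE [P1→C gives 8>0; P2→Q gives 7>5; P3→X gives 8>2]
(D,P,Z): not NE [P2→Q gives 3>1; P3→X gives 8>1]
(D,Q,X): not NE [P1→A gives 10>8]
(D,Q,Y): not NE [P1→B gives 6>3; P3→X gives 6>4]
(D,Q,Z): not NE [P3→X gives 6>4]

PSNE: ∅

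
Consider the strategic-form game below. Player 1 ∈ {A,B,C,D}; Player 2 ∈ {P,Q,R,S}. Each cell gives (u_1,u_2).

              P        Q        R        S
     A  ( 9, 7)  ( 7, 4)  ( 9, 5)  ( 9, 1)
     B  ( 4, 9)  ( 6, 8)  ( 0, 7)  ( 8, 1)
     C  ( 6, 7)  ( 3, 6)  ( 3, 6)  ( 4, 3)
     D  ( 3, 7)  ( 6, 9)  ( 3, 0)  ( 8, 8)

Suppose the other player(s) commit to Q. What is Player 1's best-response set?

u_1(A vs Q) = 7
u_1(B vs Q) = 6
u_1(C vs Q) = 3
u_1(D vs Q) = 6
max payoff 7 at {A}

P1 best: {A}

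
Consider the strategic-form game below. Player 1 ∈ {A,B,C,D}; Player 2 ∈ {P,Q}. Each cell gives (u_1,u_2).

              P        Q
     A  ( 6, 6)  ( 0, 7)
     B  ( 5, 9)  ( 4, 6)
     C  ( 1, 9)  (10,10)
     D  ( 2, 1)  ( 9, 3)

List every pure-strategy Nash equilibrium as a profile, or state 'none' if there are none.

(A,P): not NE [P2→Q gives 7>6]
(A,Q): not NE [P1→C gives 10>0]
(B,P): not NE [P1→A gives 6>5]
(B,Q): not NE [P1→C gives 10>4; P2→P gives 9>6]
(C,P): not NE [P1→A gives 6>1; P2→Q gives 10>9]
(C,Q): NE
(D,P): not NE [P1→A gives 6>2; P2→Q gives 3>1]
(D,Q): not NE [P1→C gives 10>9]

PSNE = {(C,Q)}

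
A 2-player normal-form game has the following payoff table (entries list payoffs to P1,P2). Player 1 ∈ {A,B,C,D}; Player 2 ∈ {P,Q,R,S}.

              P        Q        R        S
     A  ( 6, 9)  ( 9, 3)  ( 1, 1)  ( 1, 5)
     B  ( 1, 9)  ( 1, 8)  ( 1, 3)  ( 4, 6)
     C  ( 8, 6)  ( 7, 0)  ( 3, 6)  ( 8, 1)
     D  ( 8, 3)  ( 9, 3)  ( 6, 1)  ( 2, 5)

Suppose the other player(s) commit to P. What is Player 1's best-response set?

u_1(A vs P) = 6
u_1(B vs P) = 1
u_1(C vs P) = 8
u_1(D vs P) = 8
max payoff 8 at {C,D}

argmax u_1 = {C,D}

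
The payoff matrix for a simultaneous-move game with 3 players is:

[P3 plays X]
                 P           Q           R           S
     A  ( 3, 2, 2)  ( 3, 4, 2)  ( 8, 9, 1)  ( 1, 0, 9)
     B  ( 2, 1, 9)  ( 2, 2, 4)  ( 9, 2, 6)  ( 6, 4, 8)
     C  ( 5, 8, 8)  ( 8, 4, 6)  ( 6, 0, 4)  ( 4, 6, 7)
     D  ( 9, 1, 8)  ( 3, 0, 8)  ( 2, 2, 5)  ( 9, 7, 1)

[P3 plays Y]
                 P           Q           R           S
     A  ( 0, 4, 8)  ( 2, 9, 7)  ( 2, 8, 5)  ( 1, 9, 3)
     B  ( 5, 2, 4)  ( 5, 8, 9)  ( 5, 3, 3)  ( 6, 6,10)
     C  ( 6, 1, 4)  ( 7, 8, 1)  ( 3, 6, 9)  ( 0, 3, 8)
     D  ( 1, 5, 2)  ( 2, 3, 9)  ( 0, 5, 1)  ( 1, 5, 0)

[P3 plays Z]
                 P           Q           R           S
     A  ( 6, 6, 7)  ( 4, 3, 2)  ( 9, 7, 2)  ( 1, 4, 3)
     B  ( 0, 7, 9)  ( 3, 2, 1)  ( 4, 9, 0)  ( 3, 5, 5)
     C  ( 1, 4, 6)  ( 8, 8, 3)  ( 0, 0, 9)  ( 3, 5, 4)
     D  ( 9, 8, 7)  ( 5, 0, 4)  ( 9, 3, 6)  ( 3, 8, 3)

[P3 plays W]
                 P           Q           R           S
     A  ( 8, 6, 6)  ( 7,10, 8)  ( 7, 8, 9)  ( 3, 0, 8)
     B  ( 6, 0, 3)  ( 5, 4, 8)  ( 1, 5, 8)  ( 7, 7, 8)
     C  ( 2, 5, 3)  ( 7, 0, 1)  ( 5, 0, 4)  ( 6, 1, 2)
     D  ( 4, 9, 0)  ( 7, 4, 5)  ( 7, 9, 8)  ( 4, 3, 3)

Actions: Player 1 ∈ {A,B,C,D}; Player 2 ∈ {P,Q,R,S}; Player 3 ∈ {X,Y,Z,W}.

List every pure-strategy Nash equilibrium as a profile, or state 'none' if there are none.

(A,P,X): not NE [P1→D gives 9>3; P2→R gives 9>2; P3→Y gives 8>2]
(A,P,Y): not NE [P1→C gives 6>0; P2→S gives 9>4]
(A,P,Z): not NE [P1→D gives 9>6; P2→R gives 7>6; P3→Y gives 8>7]
(A,P,W): not NE [P2→Q gives 10>6; P3→Y gives 8>6]
(A,Q,X): not NE [P1→C gives 8>3; P2→R gives 9>4; P3→W gives 8>2]
(A,Q,Y): not NE [P1→C gives 7>2; P3→W gives 8>7]
(A,Q,Z): not NE [P1→C gives 8>4; P2→R gives 7>3; P3→W gives 8>2]
(A,Q,W): NE
(A,R,X): not NE [P1→B gives 9>8; P3→W gives 9>1]
(A,R,Y): not NE [P1→B gives 5>2; P2→S gives 9>8; P3→W gives 9>5]
(A,R,Z): not NE [P3→W gives 9>2]
(A,R,W): not NE [P2→Q gives 10>8]
(A,S,X): not NE [P1→D gives 9>1; P2→R gives 9>0]
(A,S,Y): not NE [P1→B gives 6>1; P3→X gives 9>3]
(A,S,Z): not NE [P1→D gives 3>1; P2→R gives 7>4; P3→X gives 9>3]
(A,S,W): not NE [P1→B gives 7>3; P2→Q gives 10>0; P3→X gives 9>8]
(B,P,X): not NE [P1→D gives 9>2; P2→S gives 4>1]
(B,P,Y): not NE [P1→C gives 6>5; P2→Q gives 8>2; P3→Z gives 9>4]
(B,P,Z): not NE [P1→D gives 9>0; P2→R gives 9>7]
(B,P,W): not NE [P1→A gives 8>6; P2→S gives 7>0; P3→Z gives 9>3]
(B,Q,X): not NE [P1→C gives 8>2; P2→S gives 4>2; P3→Y gives 9>4]
(B,Q,Y): not NE [P1→C gives 7>5]
(B,Q,Z): not NE [P1→C gives 8>3; P2→R gives 9>2; P3→Y gives 9>1]
(B,Q,W): not NE [P1→D gives 7>5; P2→S gives 7>4; P3→Y gives 9>8]
(B,R,X): not NE [P2→S gives 4>2; P3→W gives 8>6]
(B,R,Y): not NE [P2→Q gives 8>3; P3→W gives 8>3]
(B,R,Z): not NE [P1→D gives 9>4; P3→W gives 8>0]
(B,R,W): not NE [P1→D gives 7>1; P2→S gives 7>5]
(B,S,X): not NE [P1→D gives 9>6; P3→Y gives 10>8]
(B,S,Y): not NE [P2→Q gives 8>6]
(B,S,Z): not NE [P2→R gives 9>5; P3→Y gives 10>5]
(B,S,W): not NE [P3→Y gives 10>8]
(C,P,X): not NE [P1→D gives 9>5]
(C,P,Y): not NE [P2→Q gives 8>1; P3→X gives 8>4]
(C,P,Z): not NE [P1→D gives 9>1; P2→Q gives 8>4; P3→X gives 8>6]
(C,P,W): not NE [P1→A gives 8>2; P3→X gives 8>3]
(C,Q,X): not NE [P2→P gives 8>4]
(C,Q,Y): not NE [P3→X gives 6>1]
(C,Q,Z): not NE [P3→X gives 6>3]
(C,Q,W): not NE [P2→P gives 5>0; P3→X gives 6>1]
(C,R,X): not NE [P1→B gives 9>6; P2→P gives 8>0; P3→Z gives 9>4]
(C,R,Y): not NE [P1→B gives 5>3; P2→Q gives 8>6]
(C,R,Z): not NE [P1→D gives 9>0; P2→Q gives 8>0]
(C,R,W): not NE [P1→D gives 7>5; P2→P gives 5>0; P3→Z gives 9>4]
(C,S,X): not NE [P1→D gives 9>4; P2→P gives 8>6; P3→Y gives 8>7]
(C,S,Y): not NE [P1→B gives 6>0; P2→Q gives 8>3]
(C,S,Z): not NE [P2→Q gives 8>5; P3→Y gives 8>4]
(C,S,W): not NE [P1→B gives 7>6; P2→P gives 5>1; P3→Y gives 8>2]
(D,P,X): not NE [P2→S gives 7>1]
(D,P,Y): not NE [P1→C gives 6>1; P3→X gives 8>2]
(D,P,Z): not NE [P3→X gives 8>7]
(D,P,W): not NE [P1→A gives 8>4; P3→X gives 8>0]
(D,Q,X): not NE [P1→C gives 8>3; P2→S gives 7>0; P3→Y gives 9>8]
(D,Q,Y): not NE [P1→C gives 7>2; P2→S gives 5>3]
(D,Q,Z): not NE [P1→C gives 8>5; P2→S gives 8>0; P3→Y gives 9>4]
(D,Q,W): not NE [P2→R gives 9>4; P3→Y gives 9>5]
(D,R,X): not NE [P1→B gives 9>2; P2→S gives 7>2; P3→W gives 8>5]
(D,R,Y): not NE [P1→B gives 5>0; P3→W gives 8>1]
(D,R,Z): not NE [P2→S gives 8>3; P3→W gives 8>6]
(D,R,W): NE
(D,S,X): not NE [P3→W gives 3>1]
(D,S,Y): not NE [P1→B gives 6>1; P3→W gives 3>0]
(D,S,Z): NE
(D,S,W): not NE [P1→B gives 7>4; P2→R gives 9>3]

Nash profiles: (A,Q,W), (D,R,W), (D,S,Z)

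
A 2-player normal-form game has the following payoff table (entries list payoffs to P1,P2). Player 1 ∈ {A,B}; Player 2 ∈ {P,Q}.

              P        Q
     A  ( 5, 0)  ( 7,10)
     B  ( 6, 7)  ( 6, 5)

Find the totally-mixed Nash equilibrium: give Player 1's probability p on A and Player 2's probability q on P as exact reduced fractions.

P1 indiff ⇒ q·5+(1-q)·7 = q·6+(1-q)·6 ⇒ q(-1) = (1-q)(-1) ⇒ q = 1/2
P2 indiff ⇒ p·0+(1-p)·7 = p·10+(1-p)·5 ⇒ p(-10) = (1-p)(-2) ⇒ p = 1/6

P1 mixes 1/6 on A; P2 mixes 1/2 on P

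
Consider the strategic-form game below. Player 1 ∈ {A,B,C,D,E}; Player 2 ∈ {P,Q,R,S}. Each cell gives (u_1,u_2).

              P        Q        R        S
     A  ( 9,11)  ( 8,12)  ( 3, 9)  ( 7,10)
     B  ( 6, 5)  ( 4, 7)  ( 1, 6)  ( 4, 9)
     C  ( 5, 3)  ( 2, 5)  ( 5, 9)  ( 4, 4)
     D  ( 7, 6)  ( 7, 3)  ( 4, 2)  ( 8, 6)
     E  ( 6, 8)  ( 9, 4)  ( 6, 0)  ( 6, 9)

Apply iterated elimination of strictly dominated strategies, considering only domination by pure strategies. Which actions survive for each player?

P1 drop B (A beats it: P:9>6 Q:8>4 R:3>1 S:7>4)
P1 drop C (E beats it: P:6>5 Q:9>2 R:6>5 S:6>4)
P2 drop R (P beats it: A:11>9 D:6>2 E:8>0)
P1→{A,D,E} P2→{P,Q,S}

Remaining: P1:{A,D,E} P2:{P,Q,S}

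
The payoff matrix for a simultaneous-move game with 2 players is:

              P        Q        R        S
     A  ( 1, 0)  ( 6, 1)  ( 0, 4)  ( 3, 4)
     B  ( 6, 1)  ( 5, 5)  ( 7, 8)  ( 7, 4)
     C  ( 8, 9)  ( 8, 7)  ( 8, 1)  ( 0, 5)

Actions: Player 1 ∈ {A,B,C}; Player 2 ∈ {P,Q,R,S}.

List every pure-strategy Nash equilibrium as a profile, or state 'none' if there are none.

Nash profiles: (C,P)

(A,P): not NE [P1→C gives 8>1; P2→S gives 4>0]
(A,Q): not NE [P1→C gives 8>6; P2→S gives 4>1]
(A,R): not NE [P1→C gives 8>0]
(A,S): not NE [P1→B gives 7>3]
(B,P): not NE [P1→C gives 8>6; P2→R gives 8>1]
(B,Q): not NE [P1→C gives 8>5; P2→R gives 8>5]
(B,R): not NE [P1→C gives 8>7]
(B,S): not NE [P2→R gives 8>4]
(C,P): NE
(C,Q): not NE [P2→P gives 9>7]
(C,R): not NE [P2→P gives 9>1]
(C,S): not NE [P1→B gives 7>0; P2→P gives 9>5]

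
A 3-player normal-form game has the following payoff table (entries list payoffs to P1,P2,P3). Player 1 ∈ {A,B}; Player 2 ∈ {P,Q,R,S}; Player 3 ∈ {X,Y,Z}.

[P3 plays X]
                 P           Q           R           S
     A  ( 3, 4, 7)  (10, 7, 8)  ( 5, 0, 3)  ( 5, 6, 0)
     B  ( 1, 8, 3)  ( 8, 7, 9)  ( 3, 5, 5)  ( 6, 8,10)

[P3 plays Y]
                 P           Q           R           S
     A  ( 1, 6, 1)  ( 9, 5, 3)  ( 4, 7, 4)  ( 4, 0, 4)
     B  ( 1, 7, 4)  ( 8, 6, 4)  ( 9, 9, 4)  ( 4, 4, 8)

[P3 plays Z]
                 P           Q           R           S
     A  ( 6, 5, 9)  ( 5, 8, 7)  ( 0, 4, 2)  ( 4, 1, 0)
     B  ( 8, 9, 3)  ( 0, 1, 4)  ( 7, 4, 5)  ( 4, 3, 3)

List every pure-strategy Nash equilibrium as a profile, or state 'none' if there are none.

(A,P,X): not NE [P2→Q gives 7>4; P3→Z gives 9>7]
(A,P,Y): not NE [P2→R gives 7>6; P3→Z gives 9>1]
(A,P,Z): not NE [P1→B gives 8>6; P2→Q gives 8>5]
(A,Q,X): NE
(A,Q,Y): not NE [P2→R gives 7>5; P3→X gives 8>3]
(A,Q,Z): not NE [P3→X gives 8>7]
(A,R,X): not NE [P2→Q gives 7>0; P3→Y gives 4>3]
(A,R,Y): not NE [P1→B gives 9>4]
(A,R,Z): not NE [P1→B gives 7>0; P2→Q gives 8>4; P3→Y gives 4>2]
(A,S,X): not NE [P1→B gives 6>5; P2→Q gives 7>6; P3→Y gives 4>0]
(A,S,Y): not NE [P2→R gives 7>0]
(A,S,Z): not NE [P2→Q gives 8>1; P3→Y gives 4>0]
(B,P,X): not NE [P1→A gives 3>1; P3→Y gives 4>3]
(B,P,Y): not NE [P2→R gives 9>7]
(B,P,Z): not NE [P3→Y gives 4>3]
(B,Q,X): not NE [P1→A gives 10>8; P2→S gives 8>7]
(B,Q,Y): not NE [P1→A gives 9>8; P2→R gives 9>6; P3→X gives 9>4]
(B,Q,Z): not NE [P1→A gives 5>0; P2→P gives 9>1; P3→X gives 9>4]
(B,R,X): not NE [P1→A gives 5>3; P2→S gives 8>5]
(B,R,Y): not NE [P3→Z gives 5>4]
(B,R,Z): not NE [P2→P gives 9>4]
(B,S,X): NE
(B,S,Y): not NE [P2→R gives 9>4; P3→X gives 10>8]
(B,S,Z): not NE [P2→P gives 9>3; P3→X gives 10>3]

Nash profiles: (A,Q,X), (B,S,X)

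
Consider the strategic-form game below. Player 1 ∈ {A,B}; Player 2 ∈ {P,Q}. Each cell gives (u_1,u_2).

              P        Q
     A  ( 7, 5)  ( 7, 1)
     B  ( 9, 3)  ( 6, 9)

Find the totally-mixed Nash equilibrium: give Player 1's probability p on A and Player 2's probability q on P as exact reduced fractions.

P1 indiff ⇒ q·7+(1-q)·7 = q·9+(1-q)·6 ⇒ q(-2) = (1-q)(-1) ⇒ q = 1/3
P2 indiff ⇒ p·5+(1-p)·3 = p·1+(1-p)·9 ⇒ p(4) = (1-p)(6) ⇒ p = 3/5

(p,q) = (3/5, 1/3)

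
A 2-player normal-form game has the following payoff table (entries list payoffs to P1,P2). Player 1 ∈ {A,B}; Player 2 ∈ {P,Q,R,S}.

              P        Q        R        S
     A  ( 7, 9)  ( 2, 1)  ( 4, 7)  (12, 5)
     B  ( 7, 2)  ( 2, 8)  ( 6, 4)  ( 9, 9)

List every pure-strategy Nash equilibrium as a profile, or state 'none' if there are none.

(A,P): NE
(A,Q): not NE [P2→P gives 9>1]
(A,R): not NE [P1→B gives 6>4; P2→P gives 9>7]
(A,S): not NE [P2→P gives 9>5]
(B,P): not NE [P2→S gives 9>2]
(B,Q): not NE [P2→S gives 9>8]
(B,R): not NE [P2→S gives 9>4]
(B,S): not NE [P1→A gives 12>9]

Nash profiles: (A,P)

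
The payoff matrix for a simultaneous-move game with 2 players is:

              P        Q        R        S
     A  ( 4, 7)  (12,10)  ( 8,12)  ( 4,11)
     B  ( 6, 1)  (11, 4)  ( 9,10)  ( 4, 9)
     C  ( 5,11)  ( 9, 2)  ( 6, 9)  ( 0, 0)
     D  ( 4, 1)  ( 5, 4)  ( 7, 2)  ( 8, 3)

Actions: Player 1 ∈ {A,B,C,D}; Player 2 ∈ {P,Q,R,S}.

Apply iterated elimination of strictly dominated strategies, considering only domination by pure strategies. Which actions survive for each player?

IESDS → P1:{A,B,D} P2:{Q,R,S}

P1 drop C (B beats it: P:6>5 Q:11>9 R:9>6 S:4>0)
P2 drop P (Q beats it: A:10>7 B:4>1 D:4>1)
P1→{A,B,D} P2→{Q,R,S}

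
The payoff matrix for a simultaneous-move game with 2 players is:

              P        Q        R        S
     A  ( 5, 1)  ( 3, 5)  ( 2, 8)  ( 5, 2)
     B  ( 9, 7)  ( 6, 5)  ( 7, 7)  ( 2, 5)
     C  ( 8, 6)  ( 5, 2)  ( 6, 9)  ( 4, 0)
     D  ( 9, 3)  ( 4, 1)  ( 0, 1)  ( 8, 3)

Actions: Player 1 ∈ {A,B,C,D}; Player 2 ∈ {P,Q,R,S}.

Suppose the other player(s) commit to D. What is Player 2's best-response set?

u_2(P vs D) = 3
u_2(Q vs D) = 1
u_2(R vs D) = 1
u_2(S vs D) = 3
max payoff 3 at {P,S}

BR_2 = {P,S}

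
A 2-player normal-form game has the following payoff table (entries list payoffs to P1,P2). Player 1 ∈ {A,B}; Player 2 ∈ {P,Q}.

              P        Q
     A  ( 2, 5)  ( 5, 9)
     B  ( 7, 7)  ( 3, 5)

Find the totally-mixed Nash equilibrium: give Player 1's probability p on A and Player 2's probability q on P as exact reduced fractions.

P1 mixes 1/3 on A; P2 mixes 2/7 on P

P1 indiff ⇒ q·2+(1-q)·5 = q·7+(1-q)·3 ⇒ q(-5) = (1-q)(-2) ⇒ q = 2/7
P2 indiff ⇒ p·5+(1-p)·7 = p·9+(1-p)·5 ⇒ p(-4) = (1-p)(-2) ⇒ p = 1/3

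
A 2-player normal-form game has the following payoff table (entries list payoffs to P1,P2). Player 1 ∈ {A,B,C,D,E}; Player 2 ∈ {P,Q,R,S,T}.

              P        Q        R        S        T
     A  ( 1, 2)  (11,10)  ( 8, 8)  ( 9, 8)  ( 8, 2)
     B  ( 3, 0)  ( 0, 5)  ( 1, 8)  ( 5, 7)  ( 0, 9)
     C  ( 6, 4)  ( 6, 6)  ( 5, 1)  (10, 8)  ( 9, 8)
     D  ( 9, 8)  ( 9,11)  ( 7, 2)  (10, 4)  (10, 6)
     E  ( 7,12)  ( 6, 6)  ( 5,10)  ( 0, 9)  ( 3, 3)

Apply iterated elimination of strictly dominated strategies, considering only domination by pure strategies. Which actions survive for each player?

P1 drop B (C beats it: P:6>3 Q:6>0 R:5>1 S:10>5 T:9>0)
P1 drop E (D beats it: P:9>7 Q:9>6 R:7>5 S:10>0 T:10>3)
P2 drop P (Q beats it: A:10>2 C:6>4 D:11>8)
P2 drop R (Q beats it: A:10>8 C:6>1 D:11>2)
P1→{A,C,D} P2→{Q,S,T}

Remaining: P1:{A,C,D} P2:{Q,S,T}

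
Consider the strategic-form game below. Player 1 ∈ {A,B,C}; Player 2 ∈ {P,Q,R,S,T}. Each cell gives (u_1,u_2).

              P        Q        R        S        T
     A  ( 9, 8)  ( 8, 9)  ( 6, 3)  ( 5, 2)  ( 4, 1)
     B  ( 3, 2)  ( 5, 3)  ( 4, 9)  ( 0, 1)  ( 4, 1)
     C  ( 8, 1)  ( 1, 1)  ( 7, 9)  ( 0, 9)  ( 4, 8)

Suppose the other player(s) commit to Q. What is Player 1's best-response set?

u_1(A vs Q) = 8
u_1(B vs Q) = 5
u_1(C vs Q) = 1
max payoff 8 at {A}

P1 best: {A}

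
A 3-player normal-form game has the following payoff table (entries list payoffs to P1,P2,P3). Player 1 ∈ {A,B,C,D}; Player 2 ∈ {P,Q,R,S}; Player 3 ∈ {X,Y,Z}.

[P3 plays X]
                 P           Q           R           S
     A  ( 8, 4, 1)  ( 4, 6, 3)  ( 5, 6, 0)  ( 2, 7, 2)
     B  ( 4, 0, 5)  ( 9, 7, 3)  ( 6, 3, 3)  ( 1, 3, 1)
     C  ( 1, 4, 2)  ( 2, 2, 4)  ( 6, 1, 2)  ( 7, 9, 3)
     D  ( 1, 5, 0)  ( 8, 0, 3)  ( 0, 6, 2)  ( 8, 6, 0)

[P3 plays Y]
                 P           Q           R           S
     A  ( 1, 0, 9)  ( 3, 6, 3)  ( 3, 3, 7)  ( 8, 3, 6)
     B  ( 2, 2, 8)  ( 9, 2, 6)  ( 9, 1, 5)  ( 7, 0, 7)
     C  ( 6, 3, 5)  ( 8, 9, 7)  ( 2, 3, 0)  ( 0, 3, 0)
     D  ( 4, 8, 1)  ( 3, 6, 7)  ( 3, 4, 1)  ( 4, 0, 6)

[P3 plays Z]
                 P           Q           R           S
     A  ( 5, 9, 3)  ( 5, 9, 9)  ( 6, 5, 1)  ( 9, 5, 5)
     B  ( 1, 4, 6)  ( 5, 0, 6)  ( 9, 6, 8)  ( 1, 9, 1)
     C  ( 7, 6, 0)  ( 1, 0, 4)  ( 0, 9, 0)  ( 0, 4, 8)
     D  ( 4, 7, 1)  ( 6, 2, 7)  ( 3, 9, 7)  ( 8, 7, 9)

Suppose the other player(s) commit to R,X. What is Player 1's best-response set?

u_1(A vs R,X) = 5
u_1(B vs R,X) = 6
u_1(C vs R,X) = 6
u_1(D vs R,X) = 0
max payoff 6 at {B,C}

argmax u_1 = {B,C}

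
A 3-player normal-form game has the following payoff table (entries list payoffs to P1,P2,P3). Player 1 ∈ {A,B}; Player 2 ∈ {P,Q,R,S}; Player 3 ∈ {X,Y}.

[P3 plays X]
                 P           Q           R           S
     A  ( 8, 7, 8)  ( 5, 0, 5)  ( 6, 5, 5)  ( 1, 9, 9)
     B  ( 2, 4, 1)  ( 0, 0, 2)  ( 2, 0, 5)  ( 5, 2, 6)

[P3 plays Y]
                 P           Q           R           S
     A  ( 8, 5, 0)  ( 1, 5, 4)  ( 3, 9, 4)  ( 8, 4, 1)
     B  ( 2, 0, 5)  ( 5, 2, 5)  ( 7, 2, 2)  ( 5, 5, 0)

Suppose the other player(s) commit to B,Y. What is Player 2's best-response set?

P2 best: {S}

u_2(P vs B,Y) = 0
u_2(Q vs B,Y) = 2
u_2(R vs B,Y) = 2
u_2(S vs B,Y) = 5
max payoff 5 at {S}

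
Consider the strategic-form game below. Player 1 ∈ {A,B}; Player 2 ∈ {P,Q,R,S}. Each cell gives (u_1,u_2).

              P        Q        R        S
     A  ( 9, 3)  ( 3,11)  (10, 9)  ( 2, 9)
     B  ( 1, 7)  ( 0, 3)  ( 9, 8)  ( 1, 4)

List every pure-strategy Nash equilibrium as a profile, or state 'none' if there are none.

Nash profiles: (A,Q)

(A,P): not NE [P2→Q gives 11>3]
(A,Q): NE
(A,R): not NE [P2→Q gives 11>9]
(A,S): not NE [P2→Q gives 11>9]
(B,P): not NE [P1→A gives 9>1; P2→R gives 8>7]
(B,Q): not NE [P1→A gives 3>0; P2→R gives 8>3]
(B,R): not NE [P1→A gives 10>9]
(B,S): not NE [P1→A gives 2>1; P2→R gives 8>4]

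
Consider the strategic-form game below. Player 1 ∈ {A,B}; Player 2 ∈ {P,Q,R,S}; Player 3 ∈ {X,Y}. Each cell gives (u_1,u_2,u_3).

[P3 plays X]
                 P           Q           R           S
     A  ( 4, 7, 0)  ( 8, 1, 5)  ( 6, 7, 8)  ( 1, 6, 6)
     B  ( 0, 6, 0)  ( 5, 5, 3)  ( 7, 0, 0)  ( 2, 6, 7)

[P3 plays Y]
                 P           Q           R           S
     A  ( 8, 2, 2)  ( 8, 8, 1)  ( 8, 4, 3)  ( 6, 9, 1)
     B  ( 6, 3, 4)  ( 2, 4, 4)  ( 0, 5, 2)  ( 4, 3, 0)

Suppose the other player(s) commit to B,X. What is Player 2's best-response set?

argmax u_2 = {P,S}

u_2(P vs B,X) = 6
u_2(Q vs B,X) = 5
u_2(R vs B,X) = 0
u_2(S vs B,X) = 6
max payoff 6 at {P,S}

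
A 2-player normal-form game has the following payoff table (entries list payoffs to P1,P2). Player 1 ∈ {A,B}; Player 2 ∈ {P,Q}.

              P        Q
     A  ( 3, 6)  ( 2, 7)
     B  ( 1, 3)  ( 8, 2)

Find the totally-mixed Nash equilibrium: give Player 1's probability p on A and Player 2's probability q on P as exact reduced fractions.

(p,q) = (1/2, 3/4)

P1 indiff ⇒ q·3+(1-q)·2 = q·1+(1-q)·8 ⇒ q(2) = (1-q)(6) ⇒ q = 3/4
P2 indiff ⇒ p·6+(1-p)·3 = p·7+(1-p)·2 ⇒ p(-1) = (1-p)(-1) ⇒ p = 1/2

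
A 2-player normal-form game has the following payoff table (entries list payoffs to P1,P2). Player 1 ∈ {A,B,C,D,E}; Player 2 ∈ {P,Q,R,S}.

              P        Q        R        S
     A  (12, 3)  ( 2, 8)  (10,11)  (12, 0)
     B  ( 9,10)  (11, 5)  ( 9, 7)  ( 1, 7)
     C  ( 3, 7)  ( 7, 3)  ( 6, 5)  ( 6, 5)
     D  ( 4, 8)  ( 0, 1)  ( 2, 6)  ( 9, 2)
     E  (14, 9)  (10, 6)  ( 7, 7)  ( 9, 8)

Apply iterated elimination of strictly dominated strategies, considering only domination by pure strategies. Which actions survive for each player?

IESDS → P1:{A,E} P2:{P,R}

P1 drop C (E beats it: P:14>3 Q:10>7 R:7>6 S:9>6)
P1 drop D (A beats it: P:12>4 Q:2>0 R:10>2 S:12>9)
P2 drop Q (R beats it: A:11>8 B:7>5 E:7>6)
P1 drop B (A beats it: P:12>9 R:10>9 S:12>1)
P2 drop S (P beats it: A:3>0 E:9>8)
P1→{A,E} P2→{P,R}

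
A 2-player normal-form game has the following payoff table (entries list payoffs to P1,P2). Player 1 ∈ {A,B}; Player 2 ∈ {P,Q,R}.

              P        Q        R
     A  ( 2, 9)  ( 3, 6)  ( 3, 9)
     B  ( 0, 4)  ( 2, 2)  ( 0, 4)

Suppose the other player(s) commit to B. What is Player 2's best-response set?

u_2(P vs B) = 4
u_2(Q vs B) = 2
u_2(R vs B) = 4
max payoff 4 at {P,R}

P2 best: {P,R}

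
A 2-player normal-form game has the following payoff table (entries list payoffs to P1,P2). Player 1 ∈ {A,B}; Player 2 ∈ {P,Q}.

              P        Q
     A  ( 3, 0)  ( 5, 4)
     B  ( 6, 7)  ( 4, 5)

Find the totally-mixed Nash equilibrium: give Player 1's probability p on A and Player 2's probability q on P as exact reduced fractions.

p=1/3, q=1/4

P1 indiff ⇒ q·3+(1-q)·5 = q·6+(1-q)·4 ⇒ q(-3) = (1-q)(-1) ⇒ q = 1/4
P2 indiff ⇒ p·0+(1-p)·7 = p·4+(1-p)·5 ⇒ p(-4) = (1-p)(-2) ⇒ p = 1/3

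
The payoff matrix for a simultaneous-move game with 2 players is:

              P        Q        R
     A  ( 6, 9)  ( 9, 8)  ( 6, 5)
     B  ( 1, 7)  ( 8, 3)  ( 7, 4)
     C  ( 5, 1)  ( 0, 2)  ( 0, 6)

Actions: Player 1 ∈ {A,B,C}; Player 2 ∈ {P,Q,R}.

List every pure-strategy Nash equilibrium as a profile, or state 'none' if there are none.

NE set: (A,P)

(A,P): NE
(A,Q): not NE [P2→P gives 9>8]
(A,R): not NE [P1→B gives 7>6; P2→P gives 9>5]
(B,P): not NE [P1→A gives 6>1]
(B,Q): not NE [P1→A gives 9>8; P2→P gives 7>3]
(B,R): not NE [P2→P gives 7>4]
(C,P): not NE [P1→A gives 6>5; P2→R gives 6>1]
(C,Q): not NE [P1→A gives 9>0; P2→R gives 6>2]
(C,R): not NE [P1→B gives 7>0]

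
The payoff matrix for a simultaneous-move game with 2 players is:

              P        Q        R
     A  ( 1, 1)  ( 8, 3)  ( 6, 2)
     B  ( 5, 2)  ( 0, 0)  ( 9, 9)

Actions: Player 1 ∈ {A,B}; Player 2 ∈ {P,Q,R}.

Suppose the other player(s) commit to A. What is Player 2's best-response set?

BR_2 = {Q}

u_2(P vs A) = 1
u_2(Q vs A) = 3
u_2(R vs A) = 2
max payoff 3 at {Q}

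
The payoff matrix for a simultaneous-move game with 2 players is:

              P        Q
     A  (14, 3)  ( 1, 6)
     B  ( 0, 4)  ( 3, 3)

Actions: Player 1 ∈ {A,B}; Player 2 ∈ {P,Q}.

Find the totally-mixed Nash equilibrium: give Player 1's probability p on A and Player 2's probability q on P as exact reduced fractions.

(p,q) = (1/4, 1/8)

P1 indiff ⇒ q·14+(1-q)·1 = q·0+(1-q)·3 ⇒ q(14) = (1-q)(2) ⇒ q = 1/8
P2 indiff ⇒ p·3+(1-p)·4 = p·6+(1-p)·3 ⇒ p(-3) = (1-p)(-1) ⇒ p = 1/4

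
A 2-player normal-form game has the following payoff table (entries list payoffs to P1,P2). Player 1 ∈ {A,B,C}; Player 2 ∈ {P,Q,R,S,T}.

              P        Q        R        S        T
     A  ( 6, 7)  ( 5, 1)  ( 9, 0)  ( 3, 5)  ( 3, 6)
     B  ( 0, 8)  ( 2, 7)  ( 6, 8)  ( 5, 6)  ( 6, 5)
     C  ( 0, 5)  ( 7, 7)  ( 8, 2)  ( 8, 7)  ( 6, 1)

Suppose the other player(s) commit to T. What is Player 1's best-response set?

u_1(A vs T) = 3
u_1(B vs T) = 6
u_1(C vs T) = 6
max payoff 6 at {B,C}

argmax u_1 = {B,C}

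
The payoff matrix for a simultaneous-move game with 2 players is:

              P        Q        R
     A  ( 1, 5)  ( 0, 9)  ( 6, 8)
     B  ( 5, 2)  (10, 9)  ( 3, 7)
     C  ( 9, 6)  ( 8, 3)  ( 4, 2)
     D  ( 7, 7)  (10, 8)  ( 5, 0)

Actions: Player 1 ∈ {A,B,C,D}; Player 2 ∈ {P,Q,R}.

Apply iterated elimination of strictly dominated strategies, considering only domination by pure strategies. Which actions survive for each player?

P2 drop R (Q beats it: A:9>8 B:9>7 C:3>2 D:8>0)
P1 drop A (B beats it: P:5>1 Q:10>0)
P1→{B,C,D} P2→{P,Q}

Remaining: P1:{B,C,D} P2:{P,Q}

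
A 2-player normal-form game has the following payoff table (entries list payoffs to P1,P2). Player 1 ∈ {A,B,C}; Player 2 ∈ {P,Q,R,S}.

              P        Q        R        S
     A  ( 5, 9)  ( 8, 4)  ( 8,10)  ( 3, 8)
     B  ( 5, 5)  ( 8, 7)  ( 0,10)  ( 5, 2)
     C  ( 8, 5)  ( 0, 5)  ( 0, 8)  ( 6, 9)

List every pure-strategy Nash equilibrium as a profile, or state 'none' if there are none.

(A,P): not NE [P1→C gives 8>5; P2→R gives 10>9]
(A,Q): not NE [P2→R gives 10>4]
(A,R): NE
(A,S): not NE [P1→C gives 6>3; P2→R gives 10>8]
(B,P): not NE [P1→C gives 8>5; P2→R gives 10>5]
(B,Q): not NE [P2→R gives 10>7]
(B,R): not NE [P1→A gives 8>0]
(B,S): not NE [P1→C gives 6>5; P2→R gives 10>2]
(C,P): not NE [P2→S gives 9>5]
(C,Q): not NE [P1→B gives 8>0; P2→S gives 9>5]
(C,R): not NE [P1→A gives 8>0; P2→S gives 9>8]
(C,S): NE

NE set: (A,R), (C,S)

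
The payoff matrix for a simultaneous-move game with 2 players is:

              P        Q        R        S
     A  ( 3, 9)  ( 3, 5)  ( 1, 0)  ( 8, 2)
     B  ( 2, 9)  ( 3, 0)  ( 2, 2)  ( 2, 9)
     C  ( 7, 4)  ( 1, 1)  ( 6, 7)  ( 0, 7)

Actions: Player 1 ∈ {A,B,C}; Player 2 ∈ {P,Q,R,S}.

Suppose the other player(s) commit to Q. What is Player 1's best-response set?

u_1(A vs Q) = 3
u_1(B vs Q) = 3
u_1(C vs Q) = 1
max payoff 3 at {A,B}

P1 best: {A,B}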